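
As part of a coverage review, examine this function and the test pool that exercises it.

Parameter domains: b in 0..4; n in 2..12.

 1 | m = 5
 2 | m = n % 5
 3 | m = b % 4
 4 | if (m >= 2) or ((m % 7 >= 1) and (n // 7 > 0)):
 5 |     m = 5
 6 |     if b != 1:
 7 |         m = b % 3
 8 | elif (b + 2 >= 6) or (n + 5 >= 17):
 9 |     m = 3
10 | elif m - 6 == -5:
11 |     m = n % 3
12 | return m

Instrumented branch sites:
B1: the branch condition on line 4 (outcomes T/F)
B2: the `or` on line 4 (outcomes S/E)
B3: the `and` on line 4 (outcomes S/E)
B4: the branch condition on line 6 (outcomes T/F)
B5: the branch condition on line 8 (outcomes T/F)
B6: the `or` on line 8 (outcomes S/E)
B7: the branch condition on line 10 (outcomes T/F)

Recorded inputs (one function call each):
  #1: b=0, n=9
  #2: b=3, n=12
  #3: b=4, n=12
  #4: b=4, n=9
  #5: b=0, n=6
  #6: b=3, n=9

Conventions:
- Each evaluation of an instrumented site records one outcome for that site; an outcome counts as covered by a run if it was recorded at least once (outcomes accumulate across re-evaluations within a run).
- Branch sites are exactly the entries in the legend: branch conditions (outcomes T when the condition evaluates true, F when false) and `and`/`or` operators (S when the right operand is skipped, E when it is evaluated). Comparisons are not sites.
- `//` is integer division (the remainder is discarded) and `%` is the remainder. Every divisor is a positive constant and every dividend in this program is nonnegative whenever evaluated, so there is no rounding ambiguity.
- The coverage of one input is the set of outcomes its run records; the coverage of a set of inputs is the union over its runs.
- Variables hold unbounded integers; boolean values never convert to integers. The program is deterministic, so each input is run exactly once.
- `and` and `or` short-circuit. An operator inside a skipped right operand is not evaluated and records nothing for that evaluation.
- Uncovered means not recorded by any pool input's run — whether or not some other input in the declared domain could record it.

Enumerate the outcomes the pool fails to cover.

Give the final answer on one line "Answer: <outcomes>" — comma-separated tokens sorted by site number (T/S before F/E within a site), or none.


run #1 (b=0, n=9) runs B2->E, B3->S, B1->F, B6->E, B5->F, B7->F; records B1=F, B2=E, B3=S, B5=F, B6=E, B7=F
run #2 (b=3, n=12) runs B2->S, B1->T, B4->T; records B1=T, B2=S, B4=T
run #3 (b=4, n=12) runs B2->E, B3->S, B1->F, B6->S, B5->T; records B1=F, B2=E, B3=S, B5=T, B6=S
run #4 (b=4, n=9) runs B2->E, B3->S, B1->F, B6->S, B5->T; records B1=F, B2=E, B3=S, B5=T, B6=S
run #5 (b=0, n=6) runs B2->E, B3->S, B1->F, B6->E, B5->F, B7->F; records B1=F, B2=E, B3=S, B5=F, B6=E, B7=F
run #6 (b=3, n=9) runs B2->S, B1->T, B4->T; records B1=T, B2=S, B4=T
union over the pool: B1=T, B1=F, B2=S, B2=E, B3=S, B4=T, B5=T, B5=F, B6=S, B6=E, B7=F
uncovered (3 of 14): B3=E, B4=F, B7=T
Answer: B3=E, B4=F, B7=T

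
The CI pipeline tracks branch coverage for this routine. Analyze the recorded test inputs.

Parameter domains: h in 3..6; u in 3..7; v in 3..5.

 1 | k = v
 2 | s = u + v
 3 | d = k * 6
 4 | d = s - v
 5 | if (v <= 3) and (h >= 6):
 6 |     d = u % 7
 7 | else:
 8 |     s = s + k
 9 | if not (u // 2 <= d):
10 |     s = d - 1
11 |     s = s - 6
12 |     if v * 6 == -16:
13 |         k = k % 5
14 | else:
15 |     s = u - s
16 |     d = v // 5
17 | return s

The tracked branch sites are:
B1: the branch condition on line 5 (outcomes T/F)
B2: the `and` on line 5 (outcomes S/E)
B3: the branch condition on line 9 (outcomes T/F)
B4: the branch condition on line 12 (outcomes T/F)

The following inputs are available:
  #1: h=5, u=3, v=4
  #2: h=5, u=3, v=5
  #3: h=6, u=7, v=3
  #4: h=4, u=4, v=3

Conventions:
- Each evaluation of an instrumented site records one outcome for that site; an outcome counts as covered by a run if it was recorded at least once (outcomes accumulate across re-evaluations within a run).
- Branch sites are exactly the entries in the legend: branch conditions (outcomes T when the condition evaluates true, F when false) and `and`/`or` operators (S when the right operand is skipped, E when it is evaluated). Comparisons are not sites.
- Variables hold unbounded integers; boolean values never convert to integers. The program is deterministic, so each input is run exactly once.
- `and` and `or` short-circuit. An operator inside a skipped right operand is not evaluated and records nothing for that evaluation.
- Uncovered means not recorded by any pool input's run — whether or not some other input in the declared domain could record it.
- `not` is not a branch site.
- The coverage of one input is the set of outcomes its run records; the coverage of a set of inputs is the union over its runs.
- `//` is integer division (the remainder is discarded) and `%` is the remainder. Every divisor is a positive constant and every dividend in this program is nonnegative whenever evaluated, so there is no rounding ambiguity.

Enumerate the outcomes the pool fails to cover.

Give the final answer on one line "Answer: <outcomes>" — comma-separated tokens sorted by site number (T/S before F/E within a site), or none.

test 1 (h=5, u=3, v=4) fires B2->S, B1->F, B3->F; hits B1=F, B2=S, B3=F
test 2 (h=5, u=3, v=5) fires B2->S, B1->F, B3->F; hits B1=F, B2=S, B3=F
test 3 (h=6, u=7, v=3) fires B2->E, B1->T, B3->T, B4->F; hits B1=T, B2=E, B3=T, B4=F
test 4 (h=4, u=4, v=3) fires B2->E, B1->F, B3->F; hits B1=F, B2=E, B3=F
union over the pool: B1=T, B1=F, B2=S, B2=E, B3=T, B3=F, B4=F
uncovered (1 of 8): B4=T

Answer: B4=T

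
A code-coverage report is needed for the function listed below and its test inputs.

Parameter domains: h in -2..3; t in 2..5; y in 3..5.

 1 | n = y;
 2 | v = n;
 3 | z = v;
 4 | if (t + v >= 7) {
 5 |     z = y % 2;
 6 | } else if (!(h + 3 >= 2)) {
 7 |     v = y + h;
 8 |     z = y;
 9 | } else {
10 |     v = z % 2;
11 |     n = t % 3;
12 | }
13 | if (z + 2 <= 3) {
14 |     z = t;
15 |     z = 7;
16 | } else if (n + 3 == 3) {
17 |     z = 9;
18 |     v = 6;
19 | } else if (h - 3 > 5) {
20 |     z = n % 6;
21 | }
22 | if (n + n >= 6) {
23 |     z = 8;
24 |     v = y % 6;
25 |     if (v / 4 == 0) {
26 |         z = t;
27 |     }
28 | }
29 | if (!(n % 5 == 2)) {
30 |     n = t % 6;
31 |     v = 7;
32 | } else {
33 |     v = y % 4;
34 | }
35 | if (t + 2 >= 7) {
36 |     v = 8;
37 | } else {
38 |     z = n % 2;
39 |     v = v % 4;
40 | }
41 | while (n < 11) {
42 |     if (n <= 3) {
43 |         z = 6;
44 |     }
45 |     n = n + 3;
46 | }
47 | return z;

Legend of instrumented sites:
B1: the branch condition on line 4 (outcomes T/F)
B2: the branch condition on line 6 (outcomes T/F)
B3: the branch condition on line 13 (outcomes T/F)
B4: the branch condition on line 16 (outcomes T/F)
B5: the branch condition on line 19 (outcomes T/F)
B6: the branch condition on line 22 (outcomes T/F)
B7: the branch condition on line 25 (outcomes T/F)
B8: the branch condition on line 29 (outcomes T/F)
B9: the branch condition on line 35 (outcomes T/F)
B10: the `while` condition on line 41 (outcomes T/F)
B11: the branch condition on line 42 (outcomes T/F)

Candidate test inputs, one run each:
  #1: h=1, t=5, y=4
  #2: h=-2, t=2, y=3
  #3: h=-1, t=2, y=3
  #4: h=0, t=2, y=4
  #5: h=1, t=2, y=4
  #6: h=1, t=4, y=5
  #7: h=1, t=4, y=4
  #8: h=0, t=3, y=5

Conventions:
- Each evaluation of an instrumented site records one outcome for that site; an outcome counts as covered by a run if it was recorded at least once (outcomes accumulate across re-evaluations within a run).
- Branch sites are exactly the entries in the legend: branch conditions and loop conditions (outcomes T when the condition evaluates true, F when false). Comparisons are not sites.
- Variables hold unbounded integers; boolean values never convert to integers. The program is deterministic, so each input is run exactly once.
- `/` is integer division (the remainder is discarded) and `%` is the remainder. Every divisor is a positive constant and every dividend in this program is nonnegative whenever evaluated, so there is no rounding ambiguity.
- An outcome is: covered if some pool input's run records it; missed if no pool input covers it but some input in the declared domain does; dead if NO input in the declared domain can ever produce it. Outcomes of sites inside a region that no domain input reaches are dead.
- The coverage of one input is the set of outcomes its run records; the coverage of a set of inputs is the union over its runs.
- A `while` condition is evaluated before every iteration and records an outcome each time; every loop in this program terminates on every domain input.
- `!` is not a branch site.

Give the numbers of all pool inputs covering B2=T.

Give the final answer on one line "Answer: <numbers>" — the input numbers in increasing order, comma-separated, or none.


input #1 (h=1, t=5, y=4): does not record B2=T
input #2 (h=-2, t=2, y=3): records B2=T
input #3 (h=-1, t=2, y=3): does not record B2=T
input #4 (h=0, t=2, y=4): does not record B2=T
input #5 (h=1, t=2, y=4): does not record B2=T
input #6 (h=1, t=4, y=5): does not record B2=T
input #7 (h=1, t=4, y=4): does not record B2=T
input #8 (h=0, t=3, y=5): does not record B2=T
Answer: 2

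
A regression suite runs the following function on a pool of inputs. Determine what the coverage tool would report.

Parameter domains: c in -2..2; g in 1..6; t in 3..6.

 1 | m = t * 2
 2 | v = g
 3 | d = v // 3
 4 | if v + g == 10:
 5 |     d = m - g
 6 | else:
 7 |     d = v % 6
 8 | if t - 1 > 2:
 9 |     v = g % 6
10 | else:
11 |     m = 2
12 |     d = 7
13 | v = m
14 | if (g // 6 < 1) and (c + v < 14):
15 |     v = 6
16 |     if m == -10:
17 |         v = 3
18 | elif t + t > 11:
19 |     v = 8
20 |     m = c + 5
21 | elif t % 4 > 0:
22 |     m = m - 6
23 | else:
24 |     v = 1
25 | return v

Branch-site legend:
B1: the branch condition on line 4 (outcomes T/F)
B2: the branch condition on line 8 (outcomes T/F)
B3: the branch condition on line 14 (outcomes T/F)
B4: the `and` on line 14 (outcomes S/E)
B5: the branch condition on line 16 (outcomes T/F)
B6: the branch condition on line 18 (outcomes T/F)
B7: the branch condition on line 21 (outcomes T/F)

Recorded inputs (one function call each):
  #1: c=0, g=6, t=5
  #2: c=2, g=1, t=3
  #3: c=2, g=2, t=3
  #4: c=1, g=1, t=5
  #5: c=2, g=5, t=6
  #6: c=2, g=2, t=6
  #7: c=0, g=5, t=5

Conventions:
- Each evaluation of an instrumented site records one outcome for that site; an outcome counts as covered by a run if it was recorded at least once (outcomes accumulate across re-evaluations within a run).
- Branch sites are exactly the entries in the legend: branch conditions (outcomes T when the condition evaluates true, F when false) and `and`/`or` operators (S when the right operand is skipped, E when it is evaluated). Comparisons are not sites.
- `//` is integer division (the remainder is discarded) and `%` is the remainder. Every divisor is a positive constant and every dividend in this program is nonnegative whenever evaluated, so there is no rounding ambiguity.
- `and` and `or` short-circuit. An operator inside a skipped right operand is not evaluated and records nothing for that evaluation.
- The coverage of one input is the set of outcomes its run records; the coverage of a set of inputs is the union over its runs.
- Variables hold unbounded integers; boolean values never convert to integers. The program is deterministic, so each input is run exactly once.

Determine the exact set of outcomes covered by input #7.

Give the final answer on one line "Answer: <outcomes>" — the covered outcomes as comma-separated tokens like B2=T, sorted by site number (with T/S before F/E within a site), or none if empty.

Simulating input #7 (c=0, g=5, t=5) step by step:
  B1->T, B2->T, B4->E, B3->T, B5->F
distinct outcomes covered: B1=T, B2=T, B3=T, B4=E, B5=F

Answer: B1=T, B2=T, B3=T, B4=E, B5=F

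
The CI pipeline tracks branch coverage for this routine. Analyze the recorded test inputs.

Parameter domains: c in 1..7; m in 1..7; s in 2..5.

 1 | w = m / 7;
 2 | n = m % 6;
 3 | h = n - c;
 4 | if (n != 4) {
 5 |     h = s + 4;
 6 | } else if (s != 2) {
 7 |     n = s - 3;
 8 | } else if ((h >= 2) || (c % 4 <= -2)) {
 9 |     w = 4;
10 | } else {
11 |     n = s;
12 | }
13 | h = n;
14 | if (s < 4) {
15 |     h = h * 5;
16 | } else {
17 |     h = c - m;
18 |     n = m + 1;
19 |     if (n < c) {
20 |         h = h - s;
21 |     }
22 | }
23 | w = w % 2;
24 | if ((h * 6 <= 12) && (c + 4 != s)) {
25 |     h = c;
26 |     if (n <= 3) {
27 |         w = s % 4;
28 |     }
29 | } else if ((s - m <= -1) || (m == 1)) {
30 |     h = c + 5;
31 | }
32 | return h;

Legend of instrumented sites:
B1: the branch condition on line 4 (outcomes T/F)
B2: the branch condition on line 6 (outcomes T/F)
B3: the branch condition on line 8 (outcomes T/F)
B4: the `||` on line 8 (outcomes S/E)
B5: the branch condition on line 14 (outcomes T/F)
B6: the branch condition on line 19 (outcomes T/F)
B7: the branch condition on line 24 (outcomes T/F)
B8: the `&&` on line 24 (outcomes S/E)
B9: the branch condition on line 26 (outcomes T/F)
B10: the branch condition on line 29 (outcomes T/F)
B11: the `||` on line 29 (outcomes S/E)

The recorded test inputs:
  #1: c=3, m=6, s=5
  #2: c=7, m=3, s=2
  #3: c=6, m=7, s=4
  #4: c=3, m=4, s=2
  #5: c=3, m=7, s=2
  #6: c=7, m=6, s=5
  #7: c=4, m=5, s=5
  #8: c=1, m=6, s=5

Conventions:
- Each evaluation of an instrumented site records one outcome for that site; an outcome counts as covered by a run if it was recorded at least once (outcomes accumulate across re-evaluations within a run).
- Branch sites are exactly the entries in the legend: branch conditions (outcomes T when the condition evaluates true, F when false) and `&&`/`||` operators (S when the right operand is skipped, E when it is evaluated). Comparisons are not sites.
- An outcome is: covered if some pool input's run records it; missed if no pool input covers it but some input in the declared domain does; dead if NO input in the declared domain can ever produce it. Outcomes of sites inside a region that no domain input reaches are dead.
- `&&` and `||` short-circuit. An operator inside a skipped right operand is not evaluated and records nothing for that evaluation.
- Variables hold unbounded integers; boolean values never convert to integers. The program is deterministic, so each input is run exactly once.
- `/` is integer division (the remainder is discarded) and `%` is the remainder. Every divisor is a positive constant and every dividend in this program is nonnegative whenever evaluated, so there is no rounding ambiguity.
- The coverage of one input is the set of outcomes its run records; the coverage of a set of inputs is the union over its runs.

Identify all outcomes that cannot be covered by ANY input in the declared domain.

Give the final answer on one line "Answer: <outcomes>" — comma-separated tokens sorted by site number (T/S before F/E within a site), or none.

exhaustive pass over the 196-input domain:
  reachable outcomes have witnesses, e.g. B1=T (e.g. c=1, m=1, s=2), B1=F (e.g. c=1, m=4, s=2), B2=T (e.g. c=1, m=4, s=3), B2=F (e.g. c=1, m=4, s=2)

Answer: none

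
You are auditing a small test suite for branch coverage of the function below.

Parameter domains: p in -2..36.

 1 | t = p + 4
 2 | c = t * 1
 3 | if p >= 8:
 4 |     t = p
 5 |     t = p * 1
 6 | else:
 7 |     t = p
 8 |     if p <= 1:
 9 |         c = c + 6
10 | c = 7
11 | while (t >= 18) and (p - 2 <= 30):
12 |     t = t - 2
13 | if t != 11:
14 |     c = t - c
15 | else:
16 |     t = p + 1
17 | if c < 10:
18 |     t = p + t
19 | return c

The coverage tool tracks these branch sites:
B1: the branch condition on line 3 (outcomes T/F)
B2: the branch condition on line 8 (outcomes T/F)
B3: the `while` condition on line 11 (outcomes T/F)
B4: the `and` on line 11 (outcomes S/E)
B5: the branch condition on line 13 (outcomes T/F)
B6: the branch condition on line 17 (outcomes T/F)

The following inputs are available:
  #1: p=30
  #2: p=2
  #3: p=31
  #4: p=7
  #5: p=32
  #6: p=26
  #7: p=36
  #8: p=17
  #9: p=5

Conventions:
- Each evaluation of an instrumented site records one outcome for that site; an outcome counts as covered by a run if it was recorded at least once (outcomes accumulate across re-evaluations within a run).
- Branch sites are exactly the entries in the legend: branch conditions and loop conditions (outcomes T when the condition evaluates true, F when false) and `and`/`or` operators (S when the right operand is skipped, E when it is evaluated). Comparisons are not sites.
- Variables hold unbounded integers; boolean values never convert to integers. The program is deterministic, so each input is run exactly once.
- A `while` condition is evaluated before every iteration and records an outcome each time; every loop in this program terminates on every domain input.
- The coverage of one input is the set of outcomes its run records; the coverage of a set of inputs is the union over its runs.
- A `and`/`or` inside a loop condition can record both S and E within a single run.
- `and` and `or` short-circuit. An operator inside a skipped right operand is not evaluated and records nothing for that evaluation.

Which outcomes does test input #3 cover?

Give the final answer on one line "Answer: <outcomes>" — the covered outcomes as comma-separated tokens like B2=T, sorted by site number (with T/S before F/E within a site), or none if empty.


Running input #3 (p=31), event by event:
  B1->T, B4->E, B3->T, B4->E, B3->T, B4->E, B3->T, B4->E, B3->T, B4->E
  B3->T, B4->E, B3->T, B4->E, B3->T, B4->S, B3->F, B5->T, B6->F
deduplicating events, the covered set is: B1=T, B3=T, B3=F, B4=S, B4=E, B5=T, B6=F
Answer: B1=T, B3=T, B3=F, B4=S, B4=E, B5=T, B6=F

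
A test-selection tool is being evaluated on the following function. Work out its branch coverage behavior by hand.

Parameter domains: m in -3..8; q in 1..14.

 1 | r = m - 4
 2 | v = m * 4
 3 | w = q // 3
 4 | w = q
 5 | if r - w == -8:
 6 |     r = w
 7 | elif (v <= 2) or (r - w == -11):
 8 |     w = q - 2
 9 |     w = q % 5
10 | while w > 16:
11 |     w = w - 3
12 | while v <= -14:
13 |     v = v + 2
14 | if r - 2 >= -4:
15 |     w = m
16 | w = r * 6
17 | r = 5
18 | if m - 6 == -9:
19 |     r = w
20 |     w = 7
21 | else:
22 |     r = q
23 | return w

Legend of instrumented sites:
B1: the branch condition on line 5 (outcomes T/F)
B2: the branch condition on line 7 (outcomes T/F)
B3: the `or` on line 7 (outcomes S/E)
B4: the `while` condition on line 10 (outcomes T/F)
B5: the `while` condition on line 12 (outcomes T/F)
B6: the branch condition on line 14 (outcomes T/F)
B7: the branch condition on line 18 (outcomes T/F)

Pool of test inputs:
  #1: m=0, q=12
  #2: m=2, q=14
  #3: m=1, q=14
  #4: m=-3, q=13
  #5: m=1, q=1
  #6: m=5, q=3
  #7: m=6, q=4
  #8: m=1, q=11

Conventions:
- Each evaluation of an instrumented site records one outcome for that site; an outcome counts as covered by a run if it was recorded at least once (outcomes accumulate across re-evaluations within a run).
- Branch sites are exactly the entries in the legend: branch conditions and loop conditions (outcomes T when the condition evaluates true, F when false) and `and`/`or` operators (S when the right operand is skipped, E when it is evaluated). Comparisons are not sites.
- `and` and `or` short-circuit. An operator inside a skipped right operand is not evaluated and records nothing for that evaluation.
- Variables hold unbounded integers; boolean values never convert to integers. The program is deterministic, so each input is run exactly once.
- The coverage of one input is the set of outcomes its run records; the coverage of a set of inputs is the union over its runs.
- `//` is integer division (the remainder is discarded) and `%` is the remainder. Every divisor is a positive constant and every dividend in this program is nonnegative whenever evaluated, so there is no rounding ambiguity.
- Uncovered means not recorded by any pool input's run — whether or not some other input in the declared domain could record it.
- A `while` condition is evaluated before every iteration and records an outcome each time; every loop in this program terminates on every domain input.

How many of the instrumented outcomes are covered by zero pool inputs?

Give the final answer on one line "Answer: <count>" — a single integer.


#1 (m=0, q=12) -> B1->F, B3->S, B2->T, B4->F, B5->F, B6->F, B7->F; covered: B1=F, B2=T, B3=S, B4=F, B5=F, B6=F, B7=F
#2 (m=2, q=14) -> B1->F, B3->E, B2->F, B4->F, B5->F, B6->T, B7->F; covered: B1=F, B2=F, B3=E, B4=F, B5=F, B6=T, B7=F
#3 (m=1, q=14) -> B1->F, B3->E, B2->F, B4->F, B5->F, B6->F, B7->F; covered: B1=F, B2=F, B3=E, B4=F, B5=F, B6=F, B7=F
#4 (m=-3, q=13) -> B1->F, B3->S, B2->T, B4->F, B5->F, B6->F, B7->T; covered: B1=F, B2=T, B3=S, B4=F, B5=F, B6=F, B7=T
#5 (m=1, q=1) -> B1->F, B3->E, B2->F, B4->F, B5->F, B6->F, B7->F; covered: B1=F, B2=F, B3=E, B4=F, B5=F, B6=F, B7=F
#6 (m=5, q=3) -> B1->F, B3->E, B2->F, B4->F, B5->F, B6->T, B7->F; covered: B1=F, B2=F, B3=E, B4=F, B5=F, B6=T, B7=F
#7 (m=6, q=4) -> B1->F, B3->E, B2->F, B4->F, B5->F, B6->T, B7->F; covered: B1=F, B2=F, B3=E, B4=F, B5=F, B6=T, B7=F
#8 (m=1, q=11) -> B1->F, B3->E, B2->F, B4->F, B5->F, B6->F, B7->F; covered: B1=F, B2=F, B3=E, B4=F, B5=F, B6=F, B7=F
union over the pool: B1=F, B2=T, B2=F, B3=S, B3=E, B4=F, B5=F, B6=T, B6=F, B7=T, B7=F
uncovered (3 of 14): B1=T, B4=T, B5=T
Answer: 3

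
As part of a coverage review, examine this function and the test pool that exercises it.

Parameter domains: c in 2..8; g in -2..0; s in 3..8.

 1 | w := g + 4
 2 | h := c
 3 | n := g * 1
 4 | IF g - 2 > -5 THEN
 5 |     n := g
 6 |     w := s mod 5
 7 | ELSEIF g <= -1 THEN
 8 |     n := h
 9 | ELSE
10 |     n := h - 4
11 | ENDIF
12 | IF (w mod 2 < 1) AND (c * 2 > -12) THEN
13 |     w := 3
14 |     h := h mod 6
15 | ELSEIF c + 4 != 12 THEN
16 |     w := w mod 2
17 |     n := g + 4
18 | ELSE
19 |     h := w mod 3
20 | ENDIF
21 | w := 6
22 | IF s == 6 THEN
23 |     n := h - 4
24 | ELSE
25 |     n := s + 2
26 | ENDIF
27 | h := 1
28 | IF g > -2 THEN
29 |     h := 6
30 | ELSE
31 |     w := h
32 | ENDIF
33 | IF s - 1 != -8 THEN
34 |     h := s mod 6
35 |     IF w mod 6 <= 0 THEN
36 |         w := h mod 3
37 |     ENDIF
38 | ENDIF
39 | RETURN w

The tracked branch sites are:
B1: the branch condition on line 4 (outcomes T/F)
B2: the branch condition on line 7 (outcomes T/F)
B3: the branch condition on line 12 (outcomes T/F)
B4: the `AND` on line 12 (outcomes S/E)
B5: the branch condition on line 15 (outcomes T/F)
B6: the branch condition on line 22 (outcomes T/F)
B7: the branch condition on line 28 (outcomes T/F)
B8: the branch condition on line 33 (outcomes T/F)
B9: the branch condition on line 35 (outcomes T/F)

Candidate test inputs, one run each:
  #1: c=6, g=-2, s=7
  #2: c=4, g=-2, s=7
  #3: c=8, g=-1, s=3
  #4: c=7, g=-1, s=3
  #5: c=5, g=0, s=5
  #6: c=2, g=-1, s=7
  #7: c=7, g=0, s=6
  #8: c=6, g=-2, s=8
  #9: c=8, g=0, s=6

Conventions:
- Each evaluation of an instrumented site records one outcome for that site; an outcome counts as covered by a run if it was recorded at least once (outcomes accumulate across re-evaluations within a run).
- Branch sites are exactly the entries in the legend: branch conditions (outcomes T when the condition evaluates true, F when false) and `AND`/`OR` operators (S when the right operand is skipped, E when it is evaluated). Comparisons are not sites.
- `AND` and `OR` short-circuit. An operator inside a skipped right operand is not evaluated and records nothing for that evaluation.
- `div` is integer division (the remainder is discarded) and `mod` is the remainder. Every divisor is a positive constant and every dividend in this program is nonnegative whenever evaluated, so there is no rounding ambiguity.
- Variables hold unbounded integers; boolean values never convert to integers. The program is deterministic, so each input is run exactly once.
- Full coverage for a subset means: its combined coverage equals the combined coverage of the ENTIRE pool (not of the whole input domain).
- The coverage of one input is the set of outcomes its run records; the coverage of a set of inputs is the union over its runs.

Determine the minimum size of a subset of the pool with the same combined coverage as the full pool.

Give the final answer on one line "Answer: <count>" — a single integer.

#1 (c=6, g=-2, s=7) -> B1->T, B4->E, B3->T, B6->F, B7->F, B8->T, B9->F; covered: B1=T, B3=T, B4=E, B6=F, B7=F, B8=T, B9=F
#2 (c=4, g=-2, s=7) -> B1->T, B4->E, B3->T, B6->F, B7->F, B8->T, B9->F; covered: B1=T, B3=T, B4=E, B6=F, B7=F, B8=T, B9=F
#3 (c=8, g=-1, s=3) -> B1->T, B4->S, B3->F, B5->F, B6->F, B7->T, B8->T, B9->T; covered: B1=T, B3=F, B4=S, B5=F, B6=F, B7=T, B8=T, B9=T
#4 (c=7, g=-1, s=3) -> B1->T, B4->S, B3->F, B5->T, B6->F, B7->T, B8->T, B9->T; covered: B1=T, B3=F, B4=S, B5=T, B6=F, B7=T, B8=T, B9=T
#5 (c=5, g=0, s=5) -> B1->T, B4->E, B3->T, B6->F, B7->T, B8->T, B9->T; covered: B1=T, B3=T, B4=E, B6=F, B7=T, B8=T, B9=T
#6 (c=2, g=-1, s=7) -> B1->T, B4->E, B3->T, B6->F, B7->T, B8->T, B9->T; covered: B1=T, B3=T, B4=E, B6=F, B7=T, B8=T, B9=T
#7 (c=7, g=0, s=6) -> B1->T, B4->S, B3->F, B5->T, B6->T, B7->T, B8->T, B9->T; covered: B1=T, B3=F, B4=S, B5=T, B6=T, B7=T, B8=T, B9=T
#8 (c=6, g=-2, s=8) -> B1->T, B4->S, B3->F, B5->T, B6->F, B7->F, B8->T, B9->F; covered: B1=T, B3=F, B4=S, B5=T, B6=F, B7=F, B8=T, B9=F
#9 (c=8, g=0, s=6) -> B1->T, B4->S, B3->F, B5->F, B6->T, B7->T, B8->T, B9->T; covered: B1=T, B3=F, B4=S, B5=F, B6=T, B7=T, B8=T, B9=T
pool-wide coverage (14 outcomes): B1=T, B3=T, B3=F, B4=S, B4=E, B5=T, B5=F, B6=T, B6=F, B7=T, B7=F, B8=T, B9=T, B9=F
checked all size-1 subsets: none covers 14 outcomes (max 8/14)
checked all size-2 subsets: none covers 14 outcomes (max 13/14)
at size 3, {1, 3, 7} reaches all 14 outcomes; every lexicographically earlier size-3 subset fails

Answer: 3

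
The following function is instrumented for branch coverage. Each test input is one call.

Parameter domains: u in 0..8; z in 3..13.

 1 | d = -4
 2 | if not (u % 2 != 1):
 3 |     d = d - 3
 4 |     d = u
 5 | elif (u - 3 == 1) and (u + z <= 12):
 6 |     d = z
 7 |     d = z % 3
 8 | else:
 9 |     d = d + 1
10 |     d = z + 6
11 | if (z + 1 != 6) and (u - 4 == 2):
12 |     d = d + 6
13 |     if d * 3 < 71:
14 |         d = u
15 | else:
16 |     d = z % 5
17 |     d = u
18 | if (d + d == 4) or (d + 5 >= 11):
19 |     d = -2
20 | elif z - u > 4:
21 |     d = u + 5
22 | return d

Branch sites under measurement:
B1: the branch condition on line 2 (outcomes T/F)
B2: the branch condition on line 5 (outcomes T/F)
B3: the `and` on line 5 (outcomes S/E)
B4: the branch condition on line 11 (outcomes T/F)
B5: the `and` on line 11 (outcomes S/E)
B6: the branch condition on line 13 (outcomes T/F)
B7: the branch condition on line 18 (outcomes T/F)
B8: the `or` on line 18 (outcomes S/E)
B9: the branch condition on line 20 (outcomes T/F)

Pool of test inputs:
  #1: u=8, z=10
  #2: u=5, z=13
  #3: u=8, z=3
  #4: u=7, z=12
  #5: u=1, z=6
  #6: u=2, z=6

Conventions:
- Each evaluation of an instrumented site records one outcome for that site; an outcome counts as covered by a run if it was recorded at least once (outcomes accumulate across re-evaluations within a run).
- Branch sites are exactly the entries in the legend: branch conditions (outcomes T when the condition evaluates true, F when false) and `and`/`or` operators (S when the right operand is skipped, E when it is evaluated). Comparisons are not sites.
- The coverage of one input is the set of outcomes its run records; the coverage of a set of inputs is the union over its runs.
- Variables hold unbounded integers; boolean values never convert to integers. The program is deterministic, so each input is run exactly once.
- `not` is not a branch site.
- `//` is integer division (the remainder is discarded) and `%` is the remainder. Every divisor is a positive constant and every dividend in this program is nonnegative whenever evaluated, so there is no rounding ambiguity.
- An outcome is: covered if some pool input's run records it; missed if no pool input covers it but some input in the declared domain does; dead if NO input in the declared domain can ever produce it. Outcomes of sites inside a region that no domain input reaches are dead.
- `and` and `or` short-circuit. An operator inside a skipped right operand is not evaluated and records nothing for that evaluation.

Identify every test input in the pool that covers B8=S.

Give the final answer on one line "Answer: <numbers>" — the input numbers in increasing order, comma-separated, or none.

input #1 (u=8, z=10): does not record B8=S
input #2 (u=5, z=13): does not record B8=S
input #3 (u=8, z=3): does not record B8=S
input #4 (u=7, z=12): does not record B8=S
input #5 (u=1, z=6): does not record B8=S
input #6 (u=2, z=6): records B8=S

Answer: 6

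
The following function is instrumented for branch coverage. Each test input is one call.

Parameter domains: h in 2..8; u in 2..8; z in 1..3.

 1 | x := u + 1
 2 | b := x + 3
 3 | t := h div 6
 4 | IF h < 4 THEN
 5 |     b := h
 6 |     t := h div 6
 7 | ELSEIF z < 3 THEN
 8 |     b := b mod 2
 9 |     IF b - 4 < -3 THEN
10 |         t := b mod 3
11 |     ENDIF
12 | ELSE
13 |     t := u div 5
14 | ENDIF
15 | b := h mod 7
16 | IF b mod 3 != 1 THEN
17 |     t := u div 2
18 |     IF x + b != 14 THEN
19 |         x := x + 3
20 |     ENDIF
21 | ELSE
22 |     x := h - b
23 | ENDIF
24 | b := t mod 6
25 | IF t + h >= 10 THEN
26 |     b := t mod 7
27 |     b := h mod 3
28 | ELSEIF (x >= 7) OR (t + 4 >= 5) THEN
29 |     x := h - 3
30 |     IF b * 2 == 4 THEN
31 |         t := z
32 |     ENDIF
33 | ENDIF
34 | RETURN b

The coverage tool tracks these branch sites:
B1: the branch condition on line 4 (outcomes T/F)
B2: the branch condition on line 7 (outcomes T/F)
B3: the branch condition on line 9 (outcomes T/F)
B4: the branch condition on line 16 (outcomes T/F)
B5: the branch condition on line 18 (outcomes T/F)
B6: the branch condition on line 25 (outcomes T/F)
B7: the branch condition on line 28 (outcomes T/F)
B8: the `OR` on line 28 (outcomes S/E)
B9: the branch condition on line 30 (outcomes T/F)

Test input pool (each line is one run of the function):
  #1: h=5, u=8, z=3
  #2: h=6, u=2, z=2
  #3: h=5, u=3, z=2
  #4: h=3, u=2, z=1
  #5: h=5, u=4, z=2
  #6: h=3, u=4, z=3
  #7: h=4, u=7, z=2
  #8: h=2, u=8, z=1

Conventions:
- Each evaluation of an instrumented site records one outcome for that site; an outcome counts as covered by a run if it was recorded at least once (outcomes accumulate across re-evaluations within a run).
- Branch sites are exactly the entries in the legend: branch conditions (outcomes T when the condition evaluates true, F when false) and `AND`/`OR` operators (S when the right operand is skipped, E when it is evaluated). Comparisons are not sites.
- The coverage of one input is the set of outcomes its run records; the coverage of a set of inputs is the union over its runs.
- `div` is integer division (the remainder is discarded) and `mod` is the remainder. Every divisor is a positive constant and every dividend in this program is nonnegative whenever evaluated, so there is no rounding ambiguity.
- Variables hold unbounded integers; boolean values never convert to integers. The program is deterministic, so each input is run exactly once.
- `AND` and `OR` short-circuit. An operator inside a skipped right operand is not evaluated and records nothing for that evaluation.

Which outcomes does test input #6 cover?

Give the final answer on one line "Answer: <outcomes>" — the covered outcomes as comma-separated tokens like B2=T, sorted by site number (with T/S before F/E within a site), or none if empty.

Tracing the run of input #6 (h=3, u=4, z=3):
  B1->T, B4->T, B5->T, B6->F, B8->S, B7->T, B9->T
collecting distinct outcomes: B1=T, B4=T, B5=T, B6=F, B7=T, B8=S, B9=T

Answer: B1=T, B4=T, B5=T, B6=F, B7=T, B8=S, B9=T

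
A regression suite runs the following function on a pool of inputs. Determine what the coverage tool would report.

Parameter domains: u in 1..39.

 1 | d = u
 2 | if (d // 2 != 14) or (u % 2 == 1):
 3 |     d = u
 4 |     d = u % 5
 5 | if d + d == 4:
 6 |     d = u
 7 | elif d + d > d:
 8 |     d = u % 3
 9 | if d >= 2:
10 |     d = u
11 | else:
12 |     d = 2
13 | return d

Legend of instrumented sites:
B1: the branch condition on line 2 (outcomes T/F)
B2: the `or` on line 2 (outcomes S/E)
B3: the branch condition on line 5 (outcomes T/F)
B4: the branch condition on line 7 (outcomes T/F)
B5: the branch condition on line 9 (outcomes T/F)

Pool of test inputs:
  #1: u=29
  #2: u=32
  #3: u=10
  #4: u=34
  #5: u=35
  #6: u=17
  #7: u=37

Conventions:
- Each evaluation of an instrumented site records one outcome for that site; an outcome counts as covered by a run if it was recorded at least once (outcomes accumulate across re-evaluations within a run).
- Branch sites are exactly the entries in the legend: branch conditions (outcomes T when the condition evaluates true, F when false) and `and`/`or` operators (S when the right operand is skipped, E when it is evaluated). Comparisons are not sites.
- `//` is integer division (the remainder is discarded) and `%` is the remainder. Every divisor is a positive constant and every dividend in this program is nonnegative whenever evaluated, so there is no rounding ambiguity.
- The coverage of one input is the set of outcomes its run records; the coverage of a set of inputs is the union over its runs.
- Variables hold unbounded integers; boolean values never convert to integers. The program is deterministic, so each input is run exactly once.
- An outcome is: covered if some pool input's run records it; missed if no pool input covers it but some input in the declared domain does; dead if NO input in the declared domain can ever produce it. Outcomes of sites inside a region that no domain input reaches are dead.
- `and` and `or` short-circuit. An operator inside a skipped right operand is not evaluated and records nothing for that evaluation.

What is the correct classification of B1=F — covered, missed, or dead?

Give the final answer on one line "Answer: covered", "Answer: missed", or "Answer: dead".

no pool input records B1=F
but domain input (u=28) does record it -> reachable, so missed

Answer: missed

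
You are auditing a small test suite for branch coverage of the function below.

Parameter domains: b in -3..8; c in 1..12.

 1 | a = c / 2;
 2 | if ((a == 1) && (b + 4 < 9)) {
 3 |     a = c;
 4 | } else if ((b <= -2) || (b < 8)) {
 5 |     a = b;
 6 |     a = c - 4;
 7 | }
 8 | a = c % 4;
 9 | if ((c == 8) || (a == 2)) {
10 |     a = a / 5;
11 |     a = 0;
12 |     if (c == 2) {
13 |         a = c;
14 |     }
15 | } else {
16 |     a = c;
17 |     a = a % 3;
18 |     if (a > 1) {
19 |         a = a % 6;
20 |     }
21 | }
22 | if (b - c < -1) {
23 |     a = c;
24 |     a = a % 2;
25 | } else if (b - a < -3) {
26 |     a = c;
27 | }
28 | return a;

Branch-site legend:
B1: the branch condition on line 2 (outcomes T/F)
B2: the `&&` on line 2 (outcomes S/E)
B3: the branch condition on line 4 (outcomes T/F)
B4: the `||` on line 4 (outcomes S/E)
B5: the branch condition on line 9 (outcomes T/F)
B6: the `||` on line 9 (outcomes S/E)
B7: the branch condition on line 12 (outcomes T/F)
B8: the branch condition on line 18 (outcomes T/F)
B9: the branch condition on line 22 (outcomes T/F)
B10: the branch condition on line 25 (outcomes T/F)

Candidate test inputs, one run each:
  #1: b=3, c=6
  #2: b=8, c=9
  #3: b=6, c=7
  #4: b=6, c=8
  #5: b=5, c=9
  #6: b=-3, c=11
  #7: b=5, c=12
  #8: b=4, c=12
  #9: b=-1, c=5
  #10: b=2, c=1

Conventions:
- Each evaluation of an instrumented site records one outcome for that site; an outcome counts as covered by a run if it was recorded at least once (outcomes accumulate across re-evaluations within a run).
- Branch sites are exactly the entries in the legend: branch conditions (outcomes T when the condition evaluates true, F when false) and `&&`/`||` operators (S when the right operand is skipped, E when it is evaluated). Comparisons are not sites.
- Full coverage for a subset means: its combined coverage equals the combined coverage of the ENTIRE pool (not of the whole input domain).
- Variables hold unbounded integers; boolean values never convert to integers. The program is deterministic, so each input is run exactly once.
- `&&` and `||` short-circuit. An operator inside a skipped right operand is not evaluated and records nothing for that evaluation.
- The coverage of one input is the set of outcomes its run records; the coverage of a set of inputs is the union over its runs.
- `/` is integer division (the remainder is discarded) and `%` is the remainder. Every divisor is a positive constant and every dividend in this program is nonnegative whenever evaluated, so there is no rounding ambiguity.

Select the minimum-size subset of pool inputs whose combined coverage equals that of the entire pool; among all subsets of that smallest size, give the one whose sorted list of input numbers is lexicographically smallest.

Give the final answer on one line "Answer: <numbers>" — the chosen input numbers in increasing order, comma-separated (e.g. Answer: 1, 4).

input #1 (b=3, c=6): events B2->S, B1->F, B4->E, B3->T, B6->E, B5->T, B7->F, B9->T; covers B1=F, B2=S, B3=T, B4=E, B5=T, B6=E, B7=F, B9=T
input #2 (b=8, c=9): events B2->S, B1->F, B4->E, B3->F, B6->E, B5->F, B8->F, B9->F, B10->F; covers B1=F, B2=S, B3=F, B4=E, B5=F, B6=E, B8=F, B9=F, B10=F
input #3 (b=6, c=7): events B2->S, B1->F, B4->E, B3->T, B6->E, B5->F, B8->F, B9->F, B10->F; covers B1=F, B2=S, B3=T, B4=E, B5=F, B6=E, B8=F, B9=F, B10=F
input #4 (b=6, c=8): events B2->S, B1->F, B4->E, B3->T, B6->S, B5->T, B7->F, B9->T; covers B1=F, B2=S, B3=T, B4=E, B5=T, B6=S, B7=F, B9=T
input #5 (b=5, c=9): events B2->S, B1->F, B4->E, B3->T, B6->E, B5->F, B8->F, B9->T; covers B1=F, B2=S, B3=T, B4=E, B5=F, B6=E, B8=F, B9=T
input #6 (b=-3, c=11): events B2->S, B1->F, B4->S, B3->T, B6->E, B5->F, B8->T, B9->T; covers B1=F, B2=S, B3=T, B4=S, B5=F, B6=E, B8=T, B9=T
input #7 (b=5, c=12): events B2->S, B1->F, B4->E, B3->T, B6->E, B5->F, B8->F, B9->T; covers B1=F, B2=S, B3=T, B4=E, B5=F, B6=E, B8=F, B9=T
input #8 (b=4, c=12): events B2->S, B1->F, B4->E, B3->T, B6->E, B5->F, B8->F, B9->T; covers B1=F, B2=S, B3=T, B4=E, B5=F, B6=E, B8=F, B9=T
input #9 (b=-1, c=5): events B2->S, B1->F, B4->E, B3->T, B6->E, B5->F, B8->T, B9->T; covers B1=F, B2=S, B3=T, B4=E, B5=F, B6=E, B8=T, B9=T
input #10 (b=2, c=1): events B2->S, B1->F, B4->E, B3->T, B6->E, B5->F, B8->F, B9->F, B10->F; covers B1=F, B2=S, B3=T, B4=E, B5=F, B6=E, B8=F, B9=F, B10=F
union over all inputs: B1=F, B2=S, B3=T, B3=F, B4=S, B4=E, B5=T, B5=F, B6=S, B6=E, B7=F, B8=T, B8=F, B9=T, B9=F, B10=F (16 outcomes)
no size-1 subset reaches all 16 outcomes (best union: 9/16)
no size-2 subset reaches all 16 outcomes (best union: 14/16)
size 3: inputs {2, 4, 6} cover all 16 outcomes, and no lexicographically smaller subset of this size does

Answer: 2, 4, 6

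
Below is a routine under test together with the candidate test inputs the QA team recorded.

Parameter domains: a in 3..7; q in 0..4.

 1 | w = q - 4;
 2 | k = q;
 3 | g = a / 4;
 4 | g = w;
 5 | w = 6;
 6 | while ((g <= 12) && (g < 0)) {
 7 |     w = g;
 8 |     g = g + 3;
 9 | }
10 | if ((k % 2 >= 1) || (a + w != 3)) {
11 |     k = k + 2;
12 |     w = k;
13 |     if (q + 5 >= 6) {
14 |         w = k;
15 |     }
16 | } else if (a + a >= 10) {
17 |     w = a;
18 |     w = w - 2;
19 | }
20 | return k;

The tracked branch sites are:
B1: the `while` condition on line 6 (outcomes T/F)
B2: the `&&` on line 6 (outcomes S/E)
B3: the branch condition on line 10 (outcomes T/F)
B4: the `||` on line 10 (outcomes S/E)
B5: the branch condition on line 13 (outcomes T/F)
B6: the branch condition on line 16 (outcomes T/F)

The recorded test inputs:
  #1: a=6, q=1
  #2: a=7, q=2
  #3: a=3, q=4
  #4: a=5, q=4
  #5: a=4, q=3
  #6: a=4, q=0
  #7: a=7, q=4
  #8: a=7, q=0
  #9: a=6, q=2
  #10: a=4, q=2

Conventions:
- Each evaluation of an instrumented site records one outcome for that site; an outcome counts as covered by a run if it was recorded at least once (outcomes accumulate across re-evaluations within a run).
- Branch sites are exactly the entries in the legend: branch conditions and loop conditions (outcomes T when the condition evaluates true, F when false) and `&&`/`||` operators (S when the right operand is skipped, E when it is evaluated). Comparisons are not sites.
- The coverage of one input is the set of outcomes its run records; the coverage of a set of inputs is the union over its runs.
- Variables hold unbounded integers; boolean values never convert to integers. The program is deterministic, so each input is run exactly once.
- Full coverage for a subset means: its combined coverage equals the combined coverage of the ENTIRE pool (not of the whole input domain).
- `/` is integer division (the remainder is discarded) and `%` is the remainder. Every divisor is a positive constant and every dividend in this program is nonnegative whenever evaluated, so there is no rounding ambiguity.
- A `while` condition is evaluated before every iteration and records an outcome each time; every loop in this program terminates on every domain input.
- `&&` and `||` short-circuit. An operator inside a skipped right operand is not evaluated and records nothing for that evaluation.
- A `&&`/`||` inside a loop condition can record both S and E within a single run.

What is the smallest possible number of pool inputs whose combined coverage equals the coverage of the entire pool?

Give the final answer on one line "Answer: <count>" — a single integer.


#1 (a=6, q=1) -> B2->E, B1->T, B2->E, B1->F, B4->S, B3->T, B5->T; covered: B1=T, B1=F, B2=E, B3=T, B4=S, B5=T
#2 (a=7, q=2) -> B2->E, B1->T, B2->E, B1->F, B4->E, B3->T, B5->T; covered: B1=T, B1=F, B2=E, B3=T, B4=E, B5=T
#3 (a=3, q=4) -> B2->E, B1->F, B4->E, B3->T, B5->T; covered: B1=F, B2=E, B3=T, B4=E, B5=T
#4 (a=5, q=4) -> B2->E, B1->F, B4->E, B3->T, B5->T; covered: B1=F, B2=E, B3=T, B4=E, B5=T
#5 (a=4, q=3) -> B2->E, B1->T, B2->E, B1->F, B4->S, B3->T, B5->T; covered: B1=T, B1=F, B2=E, B3=T, B4=S, B5=T
#6 (a=4, q=0) -> B2->E, B1->T, B2->E, B1->T, B2->E, B1->F, B4->E, B3->F, B6->F; covered: B1=T, B1=F, B2=E, B3=F, B4=E, B6=F
#7 (a=7, q=4) -> B2->E, B1->F, B4->E, B3->T, B5->T; covered: B1=F, B2=E, B3=T, B4=E, B5=T
#8 (a=7, q=0) -> B2->E, B1->T, B2->E, B1->T, B2->E, B1->F, B4->E, B3->T, B5->F; covered: B1=T, B1=F, B2=E, B3=T, B4=E, B5=F
#9 (a=6, q=2) -> B2->E, B1->T, B2->E, B1->F, B4->E, B3->T, B5->T; covered: B1=T, B1=F, B2=E, B3=T, B4=E, B5=T
#10 (a=4, q=2) -> B2->E, B1->T, B2->E, B1->F, B4->E, B3->T, B5->T; covered: B1=T, B1=F, B2=E, B3=T, B4=E, B5=T
together the pool reaches 10 outcomes: B1=T, B1=F, B2=E, B3=T, B3=F, B4=S, B4=E, B5=T, B5=F, B6=F
size 1 is not enough: best union over all size-1 subsets is 6/10
size 2 is not enough: best union over all size-2 subsets is 9/10
at size 3, {1, 6, 8} reaches all 10 outcomes; every lexicographically earlier size-3 subset fails
Answer: 3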